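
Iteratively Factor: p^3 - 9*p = (p + 3)*(p^2 - 3*p) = (p - 3)*(p + 3)*(p)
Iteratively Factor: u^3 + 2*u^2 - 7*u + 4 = (u + 4)*(u^2 - 2*u + 1) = (u - 1)*(u + 4)*(u - 1)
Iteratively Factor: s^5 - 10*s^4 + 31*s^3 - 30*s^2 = (s - 3)*(s^4 - 7*s^3 + 10*s^2) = (s - 5)*(s - 3)*(s^3 - 2*s^2) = s*(s - 5)*(s - 3)*(s^2 - 2*s) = s^2*(s - 5)*(s - 3)*(s - 2)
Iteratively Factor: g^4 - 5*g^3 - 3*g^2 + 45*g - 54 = (g - 3)*(g^3 - 2*g^2 - 9*g + 18) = (g - 3)^2*(g^2 + g - 6) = (g - 3)^2*(g + 3)*(g - 2)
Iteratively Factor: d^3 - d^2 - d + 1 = (d - 1)*(d^2 - 1) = (d - 1)^2*(d + 1)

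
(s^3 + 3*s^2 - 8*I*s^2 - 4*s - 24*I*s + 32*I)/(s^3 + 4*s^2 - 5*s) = (s^2 + 4*s*(1 - 2*I) - 32*I)/(s*(s + 5))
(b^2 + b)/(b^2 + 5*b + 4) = b/(b + 4)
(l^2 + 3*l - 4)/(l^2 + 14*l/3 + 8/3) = 3*(l - 1)/(3*l + 2)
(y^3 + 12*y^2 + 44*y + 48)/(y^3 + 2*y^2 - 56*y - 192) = (y + 2)/(y - 8)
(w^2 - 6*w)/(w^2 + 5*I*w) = (w - 6)/(w + 5*I)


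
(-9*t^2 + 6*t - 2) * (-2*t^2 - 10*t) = 18*t^4 + 78*t^3 - 56*t^2 + 20*t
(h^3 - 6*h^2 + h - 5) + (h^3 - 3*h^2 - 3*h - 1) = 2*h^3 - 9*h^2 - 2*h - 6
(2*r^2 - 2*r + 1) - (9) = 2*r^2 - 2*r - 8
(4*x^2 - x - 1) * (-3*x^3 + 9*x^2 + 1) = -12*x^5 + 39*x^4 - 6*x^3 - 5*x^2 - x - 1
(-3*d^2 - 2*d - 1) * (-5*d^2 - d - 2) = 15*d^4 + 13*d^3 + 13*d^2 + 5*d + 2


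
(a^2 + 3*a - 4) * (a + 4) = a^3 + 7*a^2 + 8*a - 16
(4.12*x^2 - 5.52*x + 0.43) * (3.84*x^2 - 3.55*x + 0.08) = 15.8208*x^4 - 35.8228*x^3 + 21.5768*x^2 - 1.9681*x + 0.0344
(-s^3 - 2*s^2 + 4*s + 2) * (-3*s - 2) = 3*s^4 + 8*s^3 - 8*s^2 - 14*s - 4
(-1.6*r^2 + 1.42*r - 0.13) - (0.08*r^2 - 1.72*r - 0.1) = -1.68*r^2 + 3.14*r - 0.03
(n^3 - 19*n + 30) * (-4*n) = -4*n^4 + 76*n^2 - 120*n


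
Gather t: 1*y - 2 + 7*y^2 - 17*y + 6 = 7*y^2 - 16*y + 4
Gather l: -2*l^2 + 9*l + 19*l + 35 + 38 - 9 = -2*l^2 + 28*l + 64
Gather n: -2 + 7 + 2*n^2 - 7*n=2*n^2 - 7*n + 5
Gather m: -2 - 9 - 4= -15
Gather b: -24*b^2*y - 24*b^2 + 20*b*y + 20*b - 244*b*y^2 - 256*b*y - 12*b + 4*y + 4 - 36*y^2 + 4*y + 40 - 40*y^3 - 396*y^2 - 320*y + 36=b^2*(-24*y - 24) + b*(-244*y^2 - 236*y + 8) - 40*y^3 - 432*y^2 - 312*y + 80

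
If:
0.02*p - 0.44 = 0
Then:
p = 22.00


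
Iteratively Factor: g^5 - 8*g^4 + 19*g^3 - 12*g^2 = (g)*(g^4 - 8*g^3 + 19*g^2 - 12*g) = g^2*(g^3 - 8*g^2 + 19*g - 12) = g^2*(g - 4)*(g^2 - 4*g + 3) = g^2*(g - 4)*(g - 1)*(g - 3)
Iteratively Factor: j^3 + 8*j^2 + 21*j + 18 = (j + 3)*(j^2 + 5*j + 6) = (j + 3)^2*(j + 2)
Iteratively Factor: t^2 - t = (t)*(t - 1)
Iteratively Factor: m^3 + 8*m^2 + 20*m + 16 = (m + 4)*(m^2 + 4*m + 4) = (m + 2)*(m + 4)*(m + 2)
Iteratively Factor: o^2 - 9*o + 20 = (o - 5)*(o - 4)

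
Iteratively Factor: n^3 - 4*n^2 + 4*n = (n - 2)*(n^2 - 2*n) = n*(n - 2)*(n - 2)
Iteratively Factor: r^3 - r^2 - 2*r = (r + 1)*(r^2 - 2*r) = (r - 2)*(r + 1)*(r)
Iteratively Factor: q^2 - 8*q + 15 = (q - 3)*(q - 5)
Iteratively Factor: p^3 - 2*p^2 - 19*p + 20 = (p - 1)*(p^2 - p - 20) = (p - 1)*(p + 4)*(p - 5)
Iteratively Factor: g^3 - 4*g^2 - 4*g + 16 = (g + 2)*(g^2 - 6*g + 8) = (g - 4)*(g + 2)*(g - 2)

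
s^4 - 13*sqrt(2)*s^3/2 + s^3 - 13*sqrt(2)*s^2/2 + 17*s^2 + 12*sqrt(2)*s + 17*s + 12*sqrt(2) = (s + 1)*(s - 4*sqrt(2))*(s - 3*sqrt(2))*(s + sqrt(2)/2)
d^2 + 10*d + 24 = (d + 4)*(d + 6)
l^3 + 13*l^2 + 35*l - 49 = (l - 1)*(l + 7)^2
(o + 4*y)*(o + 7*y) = o^2 + 11*o*y + 28*y^2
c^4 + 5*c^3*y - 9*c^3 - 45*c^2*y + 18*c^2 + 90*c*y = c*(c - 6)*(c - 3)*(c + 5*y)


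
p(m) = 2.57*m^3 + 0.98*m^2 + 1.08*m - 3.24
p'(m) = 7.71*m^2 + 1.96*m + 1.08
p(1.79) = 16.57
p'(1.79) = 29.29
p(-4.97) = -299.90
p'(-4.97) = 181.78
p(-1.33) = -8.99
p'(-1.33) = 12.11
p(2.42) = 41.54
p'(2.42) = 50.98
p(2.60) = 51.36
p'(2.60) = 58.30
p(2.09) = 26.76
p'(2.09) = 38.85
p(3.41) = 113.74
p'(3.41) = 97.42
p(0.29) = -2.78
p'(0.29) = 2.30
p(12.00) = 4591.80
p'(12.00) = 1134.84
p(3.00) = 78.21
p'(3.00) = 76.35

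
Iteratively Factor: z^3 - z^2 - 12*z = (z)*(z^2 - z - 12) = z*(z - 4)*(z + 3)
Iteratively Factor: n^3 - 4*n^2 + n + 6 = (n - 2)*(n^2 - 2*n - 3) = (n - 2)*(n + 1)*(n - 3)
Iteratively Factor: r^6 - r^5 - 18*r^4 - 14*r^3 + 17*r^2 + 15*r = (r + 3)*(r^5 - 4*r^4 - 6*r^3 + 4*r^2 + 5*r) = (r + 1)*(r + 3)*(r^4 - 5*r^3 - r^2 + 5*r) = r*(r + 1)*(r + 3)*(r^3 - 5*r^2 - r + 5) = r*(r - 5)*(r + 1)*(r + 3)*(r^2 - 1) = r*(r - 5)*(r - 1)*(r + 1)*(r + 3)*(r + 1)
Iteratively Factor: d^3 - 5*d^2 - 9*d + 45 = (d - 5)*(d^2 - 9) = (d - 5)*(d + 3)*(d - 3)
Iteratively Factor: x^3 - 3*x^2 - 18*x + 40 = (x - 2)*(x^2 - x - 20) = (x - 2)*(x + 4)*(x - 5)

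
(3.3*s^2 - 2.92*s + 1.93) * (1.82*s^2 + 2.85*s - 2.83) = 6.006*s^4 + 4.0906*s^3 - 14.1484*s^2 + 13.7641*s - 5.4619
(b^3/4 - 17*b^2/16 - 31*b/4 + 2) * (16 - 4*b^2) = -b^5 + 17*b^4/4 + 35*b^3 - 25*b^2 - 124*b + 32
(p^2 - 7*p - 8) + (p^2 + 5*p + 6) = 2*p^2 - 2*p - 2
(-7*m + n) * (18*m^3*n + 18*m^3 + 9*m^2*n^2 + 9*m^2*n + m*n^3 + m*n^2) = -126*m^4*n - 126*m^4 - 45*m^3*n^2 - 45*m^3*n + 2*m^2*n^3 + 2*m^2*n^2 + m*n^4 + m*n^3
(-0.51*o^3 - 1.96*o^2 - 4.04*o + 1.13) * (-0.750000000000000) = 0.3825*o^3 + 1.47*o^2 + 3.03*o - 0.8475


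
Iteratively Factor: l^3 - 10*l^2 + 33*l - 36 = (l - 4)*(l^2 - 6*l + 9) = (l - 4)*(l - 3)*(l - 3)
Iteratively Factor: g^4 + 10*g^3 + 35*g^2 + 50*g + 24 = (g + 2)*(g^3 + 8*g^2 + 19*g + 12) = (g + 2)*(g + 4)*(g^2 + 4*g + 3) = (g + 1)*(g + 2)*(g + 4)*(g + 3)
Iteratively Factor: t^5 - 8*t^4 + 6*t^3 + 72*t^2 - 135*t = (t)*(t^4 - 8*t^3 + 6*t^2 + 72*t - 135) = t*(t + 3)*(t^3 - 11*t^2 + 39*t - 45) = t*(t - 3)*(t + 3)*(t^2 - 8*t + 15) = t*(t - 3)^2*(t + 3)*(t - 5)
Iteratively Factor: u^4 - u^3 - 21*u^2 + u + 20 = (u + 1)*(u^3 - 2*u^2 - 19*u + 20) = (u - 5)*(u + 1)*(u^2 + 3*u - 4) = (u - 5)*(u + 1)*(u + 4)*(u - 1)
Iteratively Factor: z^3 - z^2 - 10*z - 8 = (z - 4)*(z^2 + 3*z + 2) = (z - 4)*(z + 1)*(z + 2)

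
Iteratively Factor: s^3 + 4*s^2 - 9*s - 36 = (s + 4)*(s^2 - 9) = (s + 3)*(s + 4)*(s - 3)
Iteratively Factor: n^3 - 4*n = (n - 2)*(n^2 + 2*n) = (n - 2)*(n + 2)*(n)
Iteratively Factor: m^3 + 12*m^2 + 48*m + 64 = (m + 4)*(m^2 + 8*m + 16) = (m + 4)^2*(m + 4)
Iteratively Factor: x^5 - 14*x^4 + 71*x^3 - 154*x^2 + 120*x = (x)*(x^4 - 14*x^3 + 71*x^2 - 154*x + 120) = x*(x - 5)*(x^3 - 9*x^2 + 26*x - 24) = x*(x - 5)*(x - 3)*(x^2 - 6*x + 8) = x*(x - 5)*(x - 4)*(x - 3)*(x - 2)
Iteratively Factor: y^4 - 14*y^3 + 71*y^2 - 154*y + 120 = (y - 5)*(y^3 - 9*y^2 + 26*y - 24) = (y - 5)*(y - 3)*(y^2 - 6*y + 8) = (y - 5)*(y - 3)*(y - 2)*(y - 4)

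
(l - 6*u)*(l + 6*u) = l^2 - 36*u^2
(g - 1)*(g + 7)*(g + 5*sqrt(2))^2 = g^4 + 6*g^3 + 10*sqrt(2)*g^3 + 43*g^2 + 60*sqrt(2)*g^2 - 70*sqrt(2)*g + 300*g - 350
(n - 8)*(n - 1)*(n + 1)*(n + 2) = n^4 - 6*n^3 - 17*n^2 + 6*n + 16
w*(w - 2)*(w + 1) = w^3 - w^2 - 2*w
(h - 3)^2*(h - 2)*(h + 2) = h^4 - 6*h^3 + 5*h^2 + 24*h - 36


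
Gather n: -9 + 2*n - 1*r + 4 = 2*n - r - 5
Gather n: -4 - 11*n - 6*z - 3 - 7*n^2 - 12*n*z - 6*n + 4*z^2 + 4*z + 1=-7*n^2 + n*(-12*z - 17) + 4*z^2 - 2*z - 6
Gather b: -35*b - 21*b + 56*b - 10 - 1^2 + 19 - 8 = 0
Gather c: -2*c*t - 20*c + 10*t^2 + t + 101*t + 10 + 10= c*(-2*t - 20) + 10*t^2 + 102*t + 20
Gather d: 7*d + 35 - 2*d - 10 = 5*d + 25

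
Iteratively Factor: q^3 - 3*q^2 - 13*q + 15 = (q - 1)*(q^2 - 2*q - 15) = (q - 1)*(q + 3)*(q - 5)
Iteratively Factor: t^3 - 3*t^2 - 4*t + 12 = (t - 2)*(t^2 - t - 6) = (t - 2)*(t + 2)*(t - 3)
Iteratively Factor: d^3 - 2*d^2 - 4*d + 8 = (d + 2)*(d^2 - 4*d + 4) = (d - 2)*(d + 2)*(d - 2)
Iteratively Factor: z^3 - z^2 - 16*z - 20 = (z + 2)*(z^2 - 3*z - 10) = (z - 5)*(z + 2)*(z + 2)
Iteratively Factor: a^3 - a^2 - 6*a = (a)*(a^2 - a - 6) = a*(a - 3)*(a + 2)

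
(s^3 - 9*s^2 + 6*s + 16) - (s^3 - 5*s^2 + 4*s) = -4*s^2 + 2*s + 16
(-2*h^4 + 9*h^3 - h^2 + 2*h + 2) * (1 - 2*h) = 4*h^5 - 20*h^4 + 11*h^3 - 5*h^2 - 2*h + 2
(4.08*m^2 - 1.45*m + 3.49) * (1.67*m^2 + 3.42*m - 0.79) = 6.8136*m^4 + 11.5321*m^3 - 2.3539*m^2 + 13.0813*m - 2.7571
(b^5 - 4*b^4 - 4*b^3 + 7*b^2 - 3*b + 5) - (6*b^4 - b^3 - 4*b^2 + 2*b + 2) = b^5 - 10*b^4 - 3*b^3 + 11*b^2 - 5*b + 3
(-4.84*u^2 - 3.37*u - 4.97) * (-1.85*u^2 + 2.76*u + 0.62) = 8.954*u^4 - 7.1239*u^3 - 3.1075*u^2 - 15.8066*u - 3.0814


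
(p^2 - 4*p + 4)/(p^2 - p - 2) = (p - 2)/(p + 1)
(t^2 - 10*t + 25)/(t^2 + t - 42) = (t^2 - 10*t + 25)/(t^2 + t - 42)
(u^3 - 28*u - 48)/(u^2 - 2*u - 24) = u + 2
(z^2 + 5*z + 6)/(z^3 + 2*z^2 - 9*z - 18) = 1/(z - 3)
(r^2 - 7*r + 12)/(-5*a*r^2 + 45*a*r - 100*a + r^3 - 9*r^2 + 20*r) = (r - 3)/(-5*a*r + 25*a + r^2 - 5*r)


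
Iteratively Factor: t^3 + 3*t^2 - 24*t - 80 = (t + 4)*(t^2 - t - 20) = (t - 5)*(t + 4)*(t + 4)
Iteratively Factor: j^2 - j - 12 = (j - 4)*(j + 3)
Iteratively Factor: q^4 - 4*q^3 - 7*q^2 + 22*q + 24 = (q + 2)*(q^3 - 6*q^2 + 5*q + 12) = (q - 3)*(q + 2)*(q^2 - 3*q - 4) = (q - 4)*(q - 3)*(q + 2)*(q + 1)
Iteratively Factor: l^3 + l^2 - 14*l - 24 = (l + 2)*(l^2 - l - 12) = (l - 4)*(l + 2)*(l + 3)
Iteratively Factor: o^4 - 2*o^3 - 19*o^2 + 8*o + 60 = (o - 2)*(o^3 - 19*o - 30) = (o - 5)*(o - 2)*(o^2 + 5*o + 6) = (o - 5)*(o - 2)*(o + 3)*(o + 2)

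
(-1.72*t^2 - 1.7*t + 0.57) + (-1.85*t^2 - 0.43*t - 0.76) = -3.57*t^2 - 2.13*t - 0.19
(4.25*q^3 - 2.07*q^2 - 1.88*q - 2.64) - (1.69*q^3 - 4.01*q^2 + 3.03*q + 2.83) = 2.56*q^3 + 1.94*q^2 - 4.91*q - 5.47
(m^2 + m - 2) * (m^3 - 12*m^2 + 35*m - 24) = m^5 - 11*m^4 + 21*m^3 + 35*m^2 - 94*m + 48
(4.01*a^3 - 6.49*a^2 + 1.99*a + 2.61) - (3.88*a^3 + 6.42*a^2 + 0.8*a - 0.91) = 0.13*a^3 - 12.91*a^2 + 1.19*a + 3.52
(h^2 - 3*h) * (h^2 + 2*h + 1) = h^4 - h^3 - 5*h^2 - 3*h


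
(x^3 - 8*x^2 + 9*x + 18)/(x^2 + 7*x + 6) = (x^2 - 9*x + 18)/(x + 6)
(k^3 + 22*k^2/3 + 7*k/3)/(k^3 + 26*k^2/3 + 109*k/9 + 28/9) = 3*k/(3*k + 4)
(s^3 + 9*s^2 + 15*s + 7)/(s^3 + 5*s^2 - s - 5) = (s^2 + 8*s + 7)/(s^2 + 4*s - 5)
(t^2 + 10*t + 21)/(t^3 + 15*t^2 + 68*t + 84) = (t + 3)/(t^2 + 8*t + 12)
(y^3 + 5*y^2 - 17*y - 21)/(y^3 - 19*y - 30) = (-y^3 - 5*y^2 + 17*y + 21)/(-y^3 + 19*y + 30)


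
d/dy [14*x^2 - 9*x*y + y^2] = -9*x + 2*y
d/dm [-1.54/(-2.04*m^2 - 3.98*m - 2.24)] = (-6.2832*m - 6.1292)/(2.04*m^2 + 3.98*m + 2.24)^2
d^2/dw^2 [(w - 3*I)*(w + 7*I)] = 2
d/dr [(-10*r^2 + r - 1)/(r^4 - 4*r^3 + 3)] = (4*r^2*(r - 3)*(10*r^2 - r + 1) + (1 - 20*r)*(r^4 - 4*r^3 + 3))/(r^4 - 4*r^3 + 3)^2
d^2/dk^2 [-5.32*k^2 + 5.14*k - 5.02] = -10.6400000000000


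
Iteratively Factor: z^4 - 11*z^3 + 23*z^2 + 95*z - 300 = (z - 5)*(z^3 - 6*z^2 - 7*z + 60) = (z - 5)^2*(z^2 - z - 12) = (z - 5)^2*(z - 4)*(z + 3)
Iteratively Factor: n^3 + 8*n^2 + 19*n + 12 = (n + 4)*(n^2 + 4*n + 3) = (n + 3)*(n + 4)*(n + 1)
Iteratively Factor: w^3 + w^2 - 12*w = (w + 4)*(w^2 - 3*w) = w*(w + 4)*(w - 3)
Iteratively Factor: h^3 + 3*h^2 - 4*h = (h - 1)*(h^2 + 4*h) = h*(h - 1)*(h + 4)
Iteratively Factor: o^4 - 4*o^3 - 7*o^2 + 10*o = (o - 5)*(o^3 + o^2 - 2*o) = o*(o - 5)*(o^2 + o - 2) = o*(o - 5)*(o + 2)*(o - 1)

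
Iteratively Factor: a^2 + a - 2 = (a - 1)*(a + 2)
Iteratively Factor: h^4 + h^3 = (h)*(h^3 + h^2) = h*(h + 1)*(h^2) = h^2*(h + 1)*(h)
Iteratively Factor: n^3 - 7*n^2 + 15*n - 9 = (n - 1)*(n^2 - 6*n + 9) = (n - 3)*(n - 1)*(n - 3)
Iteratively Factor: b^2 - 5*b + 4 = (b - 1)*(b - 4)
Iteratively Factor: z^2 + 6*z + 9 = (z + 3)*(z + 3)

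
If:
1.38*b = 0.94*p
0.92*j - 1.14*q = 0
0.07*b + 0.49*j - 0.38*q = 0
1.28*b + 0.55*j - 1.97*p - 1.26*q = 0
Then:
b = 0.00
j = 0.00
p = 0.00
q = 0.00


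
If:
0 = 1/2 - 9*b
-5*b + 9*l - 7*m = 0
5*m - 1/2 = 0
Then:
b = 1/18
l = 44/405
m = 1/10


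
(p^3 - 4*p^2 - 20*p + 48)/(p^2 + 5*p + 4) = (p^2 - 8*p + 12)/(p + 1)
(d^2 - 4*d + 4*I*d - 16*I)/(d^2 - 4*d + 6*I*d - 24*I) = (d + 4*I)/(d + 6*I)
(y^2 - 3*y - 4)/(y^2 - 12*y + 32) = (y + 1)/(y - 8)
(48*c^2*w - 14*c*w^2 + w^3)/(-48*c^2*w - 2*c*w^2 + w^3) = (-6*c + w)/(6*c + w)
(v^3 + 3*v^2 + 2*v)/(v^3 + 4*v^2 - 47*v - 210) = v*(v^2 + 3*v + 2)/(v^3 + 4*v^2 - 47*v - 210)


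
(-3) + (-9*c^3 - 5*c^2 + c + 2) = -9*c^3 - 5*c^2 + c - 1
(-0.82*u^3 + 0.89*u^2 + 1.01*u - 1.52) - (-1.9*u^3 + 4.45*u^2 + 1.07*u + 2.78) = 1.08*u^3 - 3.56*u^2 - 0.0600000000000001*u - 4.3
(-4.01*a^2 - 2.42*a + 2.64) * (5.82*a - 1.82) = -23.3382*a^3 - 6.7862*a^2 + 19.7692*a - 4.8048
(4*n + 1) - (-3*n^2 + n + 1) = 3*n^2 + 3*n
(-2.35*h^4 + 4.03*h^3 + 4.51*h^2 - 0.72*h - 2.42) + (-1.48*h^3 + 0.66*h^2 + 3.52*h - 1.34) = -2.35*h^4 + 2.55*h^3 + 5.17*h^2 + 2.8*h - 3.76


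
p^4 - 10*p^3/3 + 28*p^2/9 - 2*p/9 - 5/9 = (p - 5/3)*(p - 1)^2*(p + 1/3)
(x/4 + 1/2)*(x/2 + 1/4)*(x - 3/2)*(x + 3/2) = x^4/8 + 5*x^3/16 - 5*x^2/32 - 45*x/64 - 9/32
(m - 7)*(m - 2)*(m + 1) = m^3 - 8*m^2 + 5*m + 14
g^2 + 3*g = g*(g + 3)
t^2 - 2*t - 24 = (t - 6)*(t + 4)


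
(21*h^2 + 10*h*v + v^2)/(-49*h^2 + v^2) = (3*h + v)/(-7*h + v)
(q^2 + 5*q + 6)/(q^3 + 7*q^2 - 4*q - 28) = (q + 3)/(q^2 + 5*q - 14)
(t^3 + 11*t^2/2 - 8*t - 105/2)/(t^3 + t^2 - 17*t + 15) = (t + 7/2)/(t - 1)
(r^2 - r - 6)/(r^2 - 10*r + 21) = (r + 2)/(r - 7)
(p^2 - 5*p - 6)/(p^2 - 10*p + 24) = (p + 1)/(p - 4)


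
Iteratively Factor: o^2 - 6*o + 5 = (o - 5)*(o - 1)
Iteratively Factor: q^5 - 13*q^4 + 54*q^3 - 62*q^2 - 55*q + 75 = (q - 5)*(q^4 - 8*q^3 + 14*q^2 + 8*q - 15) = (q - 5)*(q - 1)*(q^3 - 7*q^2 + 7*q + 15) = (q - 5)^2*(q - 1)*(q^2 - 2*q - 3) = (q - 5)^2*(q - 1)*(q + 1)*(q - 3)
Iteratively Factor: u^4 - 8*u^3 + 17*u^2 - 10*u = (u)*(u^3 - 8*u^2 + 17*u - 10) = u*(u - 2)*(u^2 - 6*u + 5) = u*(u - 5)*(u - 2)*(u - 1)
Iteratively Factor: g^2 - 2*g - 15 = (g + 3)*(g - 5)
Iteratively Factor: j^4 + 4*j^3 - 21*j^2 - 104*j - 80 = (j + 4)*(j^3 - 21*j - 20) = (j - 5)*(j + 4)*(j^2 + 5*j + 4) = (j - 5)*(j + 1)*(j + 4)*(j + 4)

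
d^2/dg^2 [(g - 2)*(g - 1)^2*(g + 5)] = 12*g^2 + 6*g - 30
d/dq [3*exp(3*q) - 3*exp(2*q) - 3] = (9*exp(q) - 6)*exp(2*q)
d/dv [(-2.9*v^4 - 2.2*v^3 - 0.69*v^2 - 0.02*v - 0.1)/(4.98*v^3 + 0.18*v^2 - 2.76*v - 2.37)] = (-14.442*v^6 - 1.044*v^5 + 27.0522*v^4 + 39.8352*v^3 + 19.044*v^2 + 3.3066*v - 0.2286)/(24.8004*v^6 + 1.7928*v^5 - 27.4572*v^4 - 24.5988*v^3 + 6.7644*v^2 + 13.0824*v + 5.6169)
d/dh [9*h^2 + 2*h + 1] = 18*h + 2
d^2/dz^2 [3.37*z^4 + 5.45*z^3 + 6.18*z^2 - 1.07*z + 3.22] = 40.44*z^2 + 32.7*z + 12.36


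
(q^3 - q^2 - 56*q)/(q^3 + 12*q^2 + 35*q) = (q - 8)/(q + 5)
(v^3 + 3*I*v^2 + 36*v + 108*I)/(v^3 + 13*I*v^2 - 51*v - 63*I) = (v^2 + 36)/(v^2 + 10*I*v - 21)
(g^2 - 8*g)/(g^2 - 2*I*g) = (g - 8)/(g - 2*I)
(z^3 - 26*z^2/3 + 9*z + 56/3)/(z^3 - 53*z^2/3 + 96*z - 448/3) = (z + 1)/(z - 8)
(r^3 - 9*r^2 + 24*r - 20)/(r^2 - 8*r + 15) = (r^2 - 4*r + 4)/(r - 3)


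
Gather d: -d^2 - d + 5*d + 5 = -d^2 + 4*d + 5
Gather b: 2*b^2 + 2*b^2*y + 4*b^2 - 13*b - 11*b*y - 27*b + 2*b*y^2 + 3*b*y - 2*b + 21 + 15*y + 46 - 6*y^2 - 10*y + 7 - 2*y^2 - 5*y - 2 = b^2*(2*y + 6) + b*(2*y^2 - 8*y - 42) - 8*y^2 + 72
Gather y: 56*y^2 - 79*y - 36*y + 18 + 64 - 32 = 56*y^2 - 115*y + 50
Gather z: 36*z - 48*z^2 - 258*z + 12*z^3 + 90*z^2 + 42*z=12*z^3 + 42*z^2 - 180*z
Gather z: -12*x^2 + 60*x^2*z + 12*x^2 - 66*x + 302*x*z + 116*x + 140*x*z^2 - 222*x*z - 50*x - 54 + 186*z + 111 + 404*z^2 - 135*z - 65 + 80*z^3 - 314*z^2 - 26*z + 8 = 80*z^3 + z^2*(140*x + 90) + z*(60*x^2 + 80*x + 25)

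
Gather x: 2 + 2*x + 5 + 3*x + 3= 5*x + 10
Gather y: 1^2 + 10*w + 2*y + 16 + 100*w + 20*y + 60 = 110*w + 22*y + 77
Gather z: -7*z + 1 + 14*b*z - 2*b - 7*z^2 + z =-2*b - 7*z^2 + z*(14*b - 6) + 1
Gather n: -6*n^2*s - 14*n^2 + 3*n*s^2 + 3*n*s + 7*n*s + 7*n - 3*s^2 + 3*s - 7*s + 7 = n^2*(-6*s - 14) + n*(3*s^2 + 10*s + 7) - 3*s^2 - 4*s + 7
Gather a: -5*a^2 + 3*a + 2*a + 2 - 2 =-5*a^2 + 5*a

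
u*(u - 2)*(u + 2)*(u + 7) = u^4 + 7*u^3 - 4*u^2 - 28*u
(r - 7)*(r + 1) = r^2 - 6*r - 7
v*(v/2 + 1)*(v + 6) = v^3/2 + 4*v^2 + 6*v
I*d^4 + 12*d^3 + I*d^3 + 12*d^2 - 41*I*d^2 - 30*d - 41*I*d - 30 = (d - 6*I)*(d - 5*I)*(d - I)*(I*d + I)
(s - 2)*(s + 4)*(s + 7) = s^3 + 9*s^2 + 6*s - 56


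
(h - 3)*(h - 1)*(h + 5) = h^3 + h^2 - 17*h + 15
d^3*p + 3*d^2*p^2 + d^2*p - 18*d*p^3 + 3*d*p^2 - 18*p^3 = (d - 3*p)*(d + 6*p)*(d*p + p)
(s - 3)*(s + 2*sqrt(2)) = s^2 - 3*s + 2*sqrt(2)*s - 6*sqrt(2)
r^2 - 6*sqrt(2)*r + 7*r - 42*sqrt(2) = (r + 7)*(r - 6*sqrt(2))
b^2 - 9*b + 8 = (b - 8)*(b - 1)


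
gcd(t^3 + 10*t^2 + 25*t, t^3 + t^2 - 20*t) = t^2 + 5*t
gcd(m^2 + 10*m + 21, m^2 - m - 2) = 1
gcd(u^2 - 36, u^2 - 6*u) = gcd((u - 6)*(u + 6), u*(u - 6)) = u - 6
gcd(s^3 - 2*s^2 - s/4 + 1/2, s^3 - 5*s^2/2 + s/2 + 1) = s^2 - 3*s/2 - 1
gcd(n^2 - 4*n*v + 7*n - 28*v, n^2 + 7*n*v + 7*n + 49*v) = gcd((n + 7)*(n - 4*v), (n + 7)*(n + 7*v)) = n + 7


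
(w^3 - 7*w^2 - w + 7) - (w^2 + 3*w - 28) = w^3 - 8*w^2 - 4*w + 35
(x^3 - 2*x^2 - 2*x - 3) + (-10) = x^3 - 2*x^2 - 2*x - 13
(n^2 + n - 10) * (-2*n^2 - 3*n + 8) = -2*n^4 - 5*n^3 + 25*n^2 + 38*n - 80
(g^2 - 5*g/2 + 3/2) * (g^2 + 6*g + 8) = g^4 + 7*g^3/2 - 11*g^2/2 - 11*g + 12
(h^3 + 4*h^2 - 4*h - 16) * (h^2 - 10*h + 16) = h^5 - 6*h^4 - 28*h^3 + 88*h^2 + 96*h - 256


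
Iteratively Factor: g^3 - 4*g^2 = (g - 4)*(g^2) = g*(g - 4)*(g)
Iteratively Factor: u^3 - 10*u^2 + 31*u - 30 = (u - 5)*(u^2 - 5*u + 6) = (u - 5)*(u - 3)*(u - 2)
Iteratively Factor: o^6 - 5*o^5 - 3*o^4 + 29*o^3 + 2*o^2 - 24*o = (o + 1)*(o^5 - 6*o^4 + 3*o^3 + 26*o^2 - 24*o) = o*(o + 1)*(o^4 - 6*o^3 + 3*o^2 + 26*o - 24) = o*(o - 4)*(o + 1)*(o^3 - 2*o^2 - 5*o + 6) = o*(o - 4)*(o - 3)*(o + 1)*(o^2 + o - 2) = o*(o - 4)*(o - 3)*(o + 1)*(o + 2)*(o - 1)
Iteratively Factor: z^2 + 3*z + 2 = (z + 2)*(z + 1)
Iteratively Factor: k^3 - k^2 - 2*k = (k - 2)*(k^2 + k) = k*(k - 2)*(k + 1)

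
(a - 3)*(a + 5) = a^2 + 2*a - 15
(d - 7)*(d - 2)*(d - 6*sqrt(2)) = d^3 - 9*d^2 - 6*sqrt(2)*d^2 + 14*d + 54*sqrt(2)*d - 84*sqrt(2)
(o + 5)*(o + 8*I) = o^2 + 5*o + 8*I*o + 40*I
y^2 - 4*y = y*(y - 4)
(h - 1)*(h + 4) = h^2 + 3*h - 4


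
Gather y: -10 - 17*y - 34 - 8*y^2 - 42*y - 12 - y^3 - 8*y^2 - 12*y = -y^3 - 16*y^2 - 71*y - 56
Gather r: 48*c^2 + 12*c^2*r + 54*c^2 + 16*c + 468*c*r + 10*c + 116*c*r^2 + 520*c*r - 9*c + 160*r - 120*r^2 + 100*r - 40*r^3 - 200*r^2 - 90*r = 102*c^2 + 17*c - 40*r^3 + r^2*(116*c - 320) + r*(12*c^2 + 988*c + 170)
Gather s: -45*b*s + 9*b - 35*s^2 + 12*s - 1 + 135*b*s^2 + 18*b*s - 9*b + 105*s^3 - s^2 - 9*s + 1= 105*s^3 + s^2*(135*b - 36) + s*(3 - 27*b)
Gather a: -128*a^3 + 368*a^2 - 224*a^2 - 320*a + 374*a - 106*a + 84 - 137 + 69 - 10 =-128*a^3 + 144*a^2 - 52*a + 6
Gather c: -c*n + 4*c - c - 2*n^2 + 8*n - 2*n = c*(3 - n) - 2*n^2 + 6*n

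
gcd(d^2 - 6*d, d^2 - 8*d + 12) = d - 6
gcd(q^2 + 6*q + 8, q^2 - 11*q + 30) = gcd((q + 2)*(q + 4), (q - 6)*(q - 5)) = 1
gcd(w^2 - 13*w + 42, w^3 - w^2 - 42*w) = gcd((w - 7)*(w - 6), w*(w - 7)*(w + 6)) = w - 7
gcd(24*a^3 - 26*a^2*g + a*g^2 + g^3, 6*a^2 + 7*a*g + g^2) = 6*a + g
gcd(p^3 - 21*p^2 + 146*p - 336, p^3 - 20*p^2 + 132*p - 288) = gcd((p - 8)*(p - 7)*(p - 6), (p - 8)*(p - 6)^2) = p^2 - 14*p + 48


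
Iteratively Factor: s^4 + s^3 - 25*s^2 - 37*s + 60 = (s - 1)*(s^3 + 2*s^2 - 23*s - 60) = (s - 5)*(s - 1)*(s^2 + 7*s + 12) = (s - 5)*(s - 1)*(s + 3)*(s + 4)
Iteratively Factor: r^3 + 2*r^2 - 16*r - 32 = (r - 4)*(r^2 + 6*r + 8) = (r - 4)*(r + 4)*(r + 2)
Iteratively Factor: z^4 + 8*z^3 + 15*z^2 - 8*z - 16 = (z + 1)*(z^3 + 7*z^2 + 8*z - 16) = (z + 1)*(z + 4)*(z^2 + 3*z - 4) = (z - 1)*(z + 1)*(z + 4)*(z + 4)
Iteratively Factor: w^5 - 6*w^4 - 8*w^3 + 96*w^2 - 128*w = (w - 4)*(w^4 - 2*w^3 - 16*w^2 + 32*w) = (w - 4)^2*(w^3 + 2*w^2 - 8*w) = (w - 4)^2*(w + 4)*(w^2 - 2*w) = w*(w - 4)^2*(w + 4)*(w - 2)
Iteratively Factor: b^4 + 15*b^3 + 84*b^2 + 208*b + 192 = (b + 4)*(b^3 + 11*b^2 + 40*b + 48) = (b + 4)^2*(b^2 + 7*b + 12) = (b + 3)*(b + 4)^2*(b + 4)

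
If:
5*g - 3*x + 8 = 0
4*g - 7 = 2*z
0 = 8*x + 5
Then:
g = -79/40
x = -5/8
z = -149/20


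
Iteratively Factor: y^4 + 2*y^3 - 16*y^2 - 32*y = (y)*(y^3 + 2*y^2 - 16*y - 32) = y*(y - 4)*(y^2 + 6*y + 8) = y*(y - 4)*(y + 2)*(y + 4)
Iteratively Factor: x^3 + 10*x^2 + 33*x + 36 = (x + 4)*(x^2 + 6*x + 9) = (x + 3)*(x + 4)*(x + 3)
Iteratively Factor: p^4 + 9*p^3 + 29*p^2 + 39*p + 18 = (p + 2)*(p^3 + 7*p^2 + 15*p + 9) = (p + 2)*(p + 3)*(p^2 + 4*p + 3) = (p + 2)*(p + 3)^2*(p + 1)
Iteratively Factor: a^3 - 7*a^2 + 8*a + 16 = (a - 4)*(a^2 - 3*a - 4) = (a - 4)^2*(a + 1)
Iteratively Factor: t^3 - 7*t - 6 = (t + 2)*(t^2 - 2*t - 3) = (t - 3)*(t + 2)*(t + 1)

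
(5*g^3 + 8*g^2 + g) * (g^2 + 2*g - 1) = 5*g^5 + 18*g^4 + 12*g^3 - 6*g^2 - g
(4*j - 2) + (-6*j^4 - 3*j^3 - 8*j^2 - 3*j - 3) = -6*j^4 - 3*j^3 - 8*j^2 + j - 5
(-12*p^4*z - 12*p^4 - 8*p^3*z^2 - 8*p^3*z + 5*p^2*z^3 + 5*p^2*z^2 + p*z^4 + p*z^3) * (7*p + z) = -84*p^5*z - 84*p^5 - 68*p^4*z^2 - 68*p^4*z + 27*p^3*z^3 + 27*p^3*z^2 + 12*p^2*z^4 + 12*p^2*z^3 + p*z^5 + p*z^4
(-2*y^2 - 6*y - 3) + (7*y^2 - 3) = 5*y^2 - 6*y - 6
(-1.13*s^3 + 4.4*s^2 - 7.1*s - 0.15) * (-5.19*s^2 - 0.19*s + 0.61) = 5.8647*s^5 - 22.6213*s^4 + 35.3237*s^3 + 4.8115*s^2 - 4.3025*s - 0.0915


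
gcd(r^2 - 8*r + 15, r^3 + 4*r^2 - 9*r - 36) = r - 3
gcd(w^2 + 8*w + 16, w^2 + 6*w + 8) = w + 4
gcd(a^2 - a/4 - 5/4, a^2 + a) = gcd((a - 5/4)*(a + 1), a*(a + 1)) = a + 1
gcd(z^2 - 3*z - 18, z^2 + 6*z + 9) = z + 3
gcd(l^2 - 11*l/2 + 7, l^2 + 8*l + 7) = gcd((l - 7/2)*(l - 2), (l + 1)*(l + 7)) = 1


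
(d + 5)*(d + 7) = d^2 + 12*d + 35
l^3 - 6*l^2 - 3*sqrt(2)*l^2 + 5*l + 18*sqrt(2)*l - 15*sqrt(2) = (l - 5)*(l - 1)*(l - 3*sqrt(2))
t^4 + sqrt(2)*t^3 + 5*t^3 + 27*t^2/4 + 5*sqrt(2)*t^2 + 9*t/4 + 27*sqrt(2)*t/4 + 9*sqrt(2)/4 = (t + 1/2)*(t + 3/2)*(t + 3)*(t + sqrt(2))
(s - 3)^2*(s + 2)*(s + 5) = s^4 + s^3 - 23*s^2 + 3*s + 90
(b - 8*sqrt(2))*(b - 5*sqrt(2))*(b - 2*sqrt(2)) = b^3 - 15*sqrt(2)*b^2 + 132*b - 160*sqrt(2)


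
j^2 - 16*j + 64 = (j - 8)^2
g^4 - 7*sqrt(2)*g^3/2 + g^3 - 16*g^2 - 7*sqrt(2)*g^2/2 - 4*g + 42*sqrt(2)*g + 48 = (g - 3)*(g + 4)*(g - 4*sqrt(2))*(g + sqrt(2)/2)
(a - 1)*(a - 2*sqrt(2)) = a^2 - 2*sqrt(2)*a - a + 2*sqrt(2)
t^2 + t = t*(t + 1)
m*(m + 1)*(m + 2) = m^3 + 3*m^2 + 2*m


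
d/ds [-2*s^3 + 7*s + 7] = 7 - 6*s^2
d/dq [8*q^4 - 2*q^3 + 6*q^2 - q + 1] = 32*q^3 - 6*q^2 + 12*q - 1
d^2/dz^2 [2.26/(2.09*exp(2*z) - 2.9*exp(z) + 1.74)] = ((6.554 - 18.8936*exp(z))*(2.09*exp(2*z) - 2.9*exp(z) + 1.74) + 2.26*(4.18*exp(z) - 2.9)*(8.36*exp(z) - 5.8)*exp(z))*exp(z)/(2.09*exp(2*z) - 2.9*exp(z) + 1.74)^3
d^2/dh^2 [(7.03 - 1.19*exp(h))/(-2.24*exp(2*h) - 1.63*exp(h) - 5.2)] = (5.970944*exp(4*h) - 145.43984*exp(3*h) - 160.170528*exp(2*h) + 298.777313*exp(h) + 91.76388)*exp(h)/(11.239424*exp(6*h) + 24.536064*exp(5*h) + 96.128928*exp(4*h) + 118.248187*exp(3*h) + 223.15644*exp(2*h) + 132.2256*exp(h) + 140.608)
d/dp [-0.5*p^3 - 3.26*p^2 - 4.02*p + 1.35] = -1.5*p^2 - 6.52*p - 4.02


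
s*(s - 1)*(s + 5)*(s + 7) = s^4 + 11*s^3 + 23*s^2 - 35*s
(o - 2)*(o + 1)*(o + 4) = o^3 + 3*o^2 - 6*o - 8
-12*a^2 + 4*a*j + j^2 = (-2*a + j)*(6*a + j)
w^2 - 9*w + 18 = (w - 6)*(w - 3)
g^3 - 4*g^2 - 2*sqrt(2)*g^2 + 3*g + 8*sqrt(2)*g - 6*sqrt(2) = (g - 3)*(g - 1)*(g - 2*sqrt(2))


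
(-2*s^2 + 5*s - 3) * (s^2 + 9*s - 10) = -2*s^4 - 13*s^3 + 62*s^2 - 77*s + 30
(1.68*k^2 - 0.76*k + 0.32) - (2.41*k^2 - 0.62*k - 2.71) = -0.73*k^2 - 0.14*k + 3.03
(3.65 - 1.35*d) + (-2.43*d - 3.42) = 0.23 - 3.78*d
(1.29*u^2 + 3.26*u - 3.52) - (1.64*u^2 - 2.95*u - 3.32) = -0.35*u^2 + 6.21*u - 0.2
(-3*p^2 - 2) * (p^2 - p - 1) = -3*p^4 + 3*p^3 + p^2 + 2*p + 2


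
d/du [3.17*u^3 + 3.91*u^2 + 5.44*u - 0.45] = 9.51*u^2 + 7.82*u + 5.44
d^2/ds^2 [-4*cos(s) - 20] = 4*cos(s)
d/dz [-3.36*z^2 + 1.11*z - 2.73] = 1.11 - 6.72*z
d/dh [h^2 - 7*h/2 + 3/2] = 2*h - 7/2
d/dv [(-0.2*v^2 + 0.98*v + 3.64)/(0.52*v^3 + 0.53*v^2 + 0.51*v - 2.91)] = (0.104*v^4 - 1.0192*v^3 - 6.2998*v^2 - 2.6944*v - 4.7082)/(0.2704*v^6 + 0.5512*v^5 + 0.8113*v^4 - 2.4858*v^3 - 2.8245*v^2 - 2.9682*v + 8.4681)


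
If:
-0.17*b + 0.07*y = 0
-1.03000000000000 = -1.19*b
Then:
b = 0.87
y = 2.10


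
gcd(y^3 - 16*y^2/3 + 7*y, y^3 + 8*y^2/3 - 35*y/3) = y^2 - 7*y/3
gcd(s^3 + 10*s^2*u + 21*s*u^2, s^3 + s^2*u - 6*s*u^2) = s^2 + 3*s*u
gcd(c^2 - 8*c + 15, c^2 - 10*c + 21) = c - 3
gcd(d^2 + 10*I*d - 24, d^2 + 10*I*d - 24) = d^2 + 10*I*d - 24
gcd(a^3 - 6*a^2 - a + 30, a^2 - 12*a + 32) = 1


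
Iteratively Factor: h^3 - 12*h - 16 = (h - 4)*(h^2 + 4*h + 4) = (h - 4)*(h + 2)*(h + 2)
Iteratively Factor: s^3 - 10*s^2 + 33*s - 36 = (s - 3)*(s^2 - 7*s + 12) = (s - 4)*(s - 3)*(s - 3)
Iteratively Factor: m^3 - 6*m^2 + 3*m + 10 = (m + 1)*(m^2 - 7*m + 10) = (m - 2)*(m + 1)*(m - 5)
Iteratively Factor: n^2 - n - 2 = (n - 2)*(n + 1)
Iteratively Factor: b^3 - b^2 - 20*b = (b + 4)*(b^2 - 5*b) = (b - 5)*(b + 4)*(b)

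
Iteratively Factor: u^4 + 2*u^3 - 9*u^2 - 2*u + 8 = (u + 4)*(u^3 - 2*u^2 - u + 2) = (u - 2)*(u + 4)*(u^2 - 1) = (u - 2)*(u - 1)*(u + 4)*(u + 1)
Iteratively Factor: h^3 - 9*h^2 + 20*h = (h - 4)*(h^2 - 5*h) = h*(h - 4)*(h - 5)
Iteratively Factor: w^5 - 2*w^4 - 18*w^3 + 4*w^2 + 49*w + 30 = (w - 5)*(w^4 + 3*w^3 - 3*w^2 - 11*w - 6) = (w - 5)*(w + 1)*(w^3 + 2*w^2 - 5*w - 6) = (w - 5)*(w - 2)*(w + 1)*(w^2 + 4*w + 3) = (w - 5)*(w - 2)*(w + 1)*(w + 3)*(w + 1)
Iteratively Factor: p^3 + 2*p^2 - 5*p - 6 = (p - 2)*(p^2 + 4*p + 3) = (p - 2)*(p + 3)*(p + 1)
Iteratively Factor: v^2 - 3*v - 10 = (v - 5)*(v + 2)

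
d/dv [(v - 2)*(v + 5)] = 2*v + 3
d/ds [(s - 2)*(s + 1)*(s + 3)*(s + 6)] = 4*s^3 + 24*s^2 + 14*s - 36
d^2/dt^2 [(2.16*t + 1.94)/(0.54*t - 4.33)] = 11.232432/(0.54*t - 4.33)^3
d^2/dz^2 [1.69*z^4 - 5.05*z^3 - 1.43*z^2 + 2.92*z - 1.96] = 20.28*z^2 - 30.3*z - 2.86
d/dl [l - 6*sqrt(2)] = 1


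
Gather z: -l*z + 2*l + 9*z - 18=2*l + z*(9 - l) - 18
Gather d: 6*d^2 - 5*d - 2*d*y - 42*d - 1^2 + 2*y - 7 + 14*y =6*d^2 + d*(-2*y - 47) + 16*y - 8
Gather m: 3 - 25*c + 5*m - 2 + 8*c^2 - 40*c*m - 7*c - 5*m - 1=8*c^2 - 40*c*m - 32*c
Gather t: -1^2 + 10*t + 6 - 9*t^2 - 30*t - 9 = -9*t^2 - 20*t - 4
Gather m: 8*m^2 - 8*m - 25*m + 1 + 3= 8*m^2 - 33*m + 4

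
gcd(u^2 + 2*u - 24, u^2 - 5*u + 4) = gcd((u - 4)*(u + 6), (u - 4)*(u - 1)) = u - 4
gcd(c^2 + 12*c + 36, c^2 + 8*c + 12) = c + 6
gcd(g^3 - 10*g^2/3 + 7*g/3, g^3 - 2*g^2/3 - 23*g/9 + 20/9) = g - 1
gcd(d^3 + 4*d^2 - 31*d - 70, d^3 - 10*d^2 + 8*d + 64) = d + 2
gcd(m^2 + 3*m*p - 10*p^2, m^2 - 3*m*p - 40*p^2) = m + 5*p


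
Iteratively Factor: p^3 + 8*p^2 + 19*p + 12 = (p + 3)*(p^2 + 5*p + 4) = (p + 1)*(p + 3)*(p + 4)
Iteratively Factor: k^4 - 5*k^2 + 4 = (k + 2)*(k^3 - 2*k^2 - k + 2) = (k - 1)*(k + 2)*(k^2 - k - 2) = (k - 1)*(k + 1)*(k + 2)*(k - 2)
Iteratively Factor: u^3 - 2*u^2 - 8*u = (u + 2)*(u^2 - 4*u) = (u - 4)*(u + 2)*(u)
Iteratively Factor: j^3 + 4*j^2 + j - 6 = (j + 3)*(j^2 + j - 2) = (j + 2)*(j + 3)*(j - 1)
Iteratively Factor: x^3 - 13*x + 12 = (x - 3)*(x^2 + 3*x - 4) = (x - 3)*(x - 1)*(x + 4)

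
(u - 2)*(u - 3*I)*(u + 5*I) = u^3 - 2*u^2 + 2*I*u^2 + 15*u - 4*I*u - 30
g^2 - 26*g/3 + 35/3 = (g - 7)*(g - 5/3)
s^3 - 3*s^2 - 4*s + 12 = (s - 3)*(s - 2)*(s + 2)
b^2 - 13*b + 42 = (b - 7)*(b - 6)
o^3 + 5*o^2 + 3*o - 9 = (o - 1)*(o + 3)^2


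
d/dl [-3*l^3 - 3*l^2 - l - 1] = -9*l^2 - 6*l - 1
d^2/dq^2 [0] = 0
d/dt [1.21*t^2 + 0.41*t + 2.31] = 2.42*t + 0.41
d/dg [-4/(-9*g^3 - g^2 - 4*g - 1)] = 4*(-27*g^2 - 2*g - 4)/(9*g^3 + g^2 + 4*g + 1)^2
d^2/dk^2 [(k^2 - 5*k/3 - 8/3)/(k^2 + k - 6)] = 4*(-4*k^3 + 15*k^2 - 57*k + 11)/(3*(k^6 + 3*k^5 - 15*k^4 - 35*k^3 + 90*k^2 + 108*k - 216))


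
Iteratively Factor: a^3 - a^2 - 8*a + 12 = (a - 2)*(a^2 + a - 6) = (a - 2)*(a + 3)*(a - 2)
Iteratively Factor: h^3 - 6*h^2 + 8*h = (h - 4)*(h^2 - 2*h) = h*(h - 4)*(h - 2)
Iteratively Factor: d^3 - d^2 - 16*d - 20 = (d + 2)*(d^2 - 3*d - 10) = (d - 5)*(d + 2)*(d + 2)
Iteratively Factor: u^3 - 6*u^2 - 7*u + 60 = (u - 5)*(u^2 - u - 12) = (u - 5)*(u - 4)*(u + 3)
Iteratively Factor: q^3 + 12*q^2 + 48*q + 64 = (q + 4)*(q^2 + 8*q + 16) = (q + 4)^2*(q + 4)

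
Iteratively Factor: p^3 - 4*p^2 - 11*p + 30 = (p + 3)*(p^2 - 7*p + 10) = (p - 2)*(p + 3)*(p - 5)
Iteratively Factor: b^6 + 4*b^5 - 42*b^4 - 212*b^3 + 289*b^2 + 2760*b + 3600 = (b - 5)*(b^5 + 9*b^4 + 3*b^3 - 197*b^2 - 696*b - 720) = (b - 5)^2*(b^4 + 14*b^3 + 73*b^2 + 168*b + 144) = (b - 5)^2*(b + 3)*(b^3 + 11*b^2 + 40*b + 48) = (b - 5)^2*(b + 3)*(b + 4)*(b^2 + 7*b + 12) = (b - 5)^2*(b + 3)*(b + 4)^2*(b + 3)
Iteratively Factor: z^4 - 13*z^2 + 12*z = (z - 1)*(z^3 + z^2 - 12*z) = z*(z - 1)*(z^2 + z - 12) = z*(z - 1)*(z + 4)*(z - 3)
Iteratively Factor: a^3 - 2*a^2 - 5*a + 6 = (a + 2)*(a^2 - 4*a + 3) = (a - 1)*(a + 2)*(a - 3)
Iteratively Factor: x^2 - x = (x)*(x - 1)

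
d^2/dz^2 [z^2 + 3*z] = 2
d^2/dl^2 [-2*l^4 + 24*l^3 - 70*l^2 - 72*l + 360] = -24*l^2 + 144*l - 140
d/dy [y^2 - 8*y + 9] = 2*y - 8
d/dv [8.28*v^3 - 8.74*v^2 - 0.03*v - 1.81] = 24.84*v^2 - 17.48*v - 0.03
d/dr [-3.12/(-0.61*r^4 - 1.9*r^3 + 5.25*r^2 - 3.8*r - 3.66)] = (-7.6128*r^3 - 17.784*r^2 + 32.76*r - 11.856)/(0.61*r^4 + 1.9*r^3 - 5.25*r^2 + 3.8*r + 3.66)^2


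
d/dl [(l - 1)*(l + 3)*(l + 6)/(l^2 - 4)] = (l^4 - 21*l^2 - 28*l - 36)/(l^4 - 8*l^2 + 16)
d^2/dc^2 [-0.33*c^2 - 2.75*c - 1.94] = -0.660000000000000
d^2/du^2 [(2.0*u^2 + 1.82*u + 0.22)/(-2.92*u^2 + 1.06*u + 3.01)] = (-43.416896*u^3 - 116.725248*u^2 - 91.8924*u - 28.988248)/(24.897088*u^6 - 27.113952*u^5 - 67.150656*u^4 + 54.708296*u^3 + 69.220368*u^2 - 28.811118*u - 27.270901)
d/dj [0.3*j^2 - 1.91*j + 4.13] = 0.6*j - 1.91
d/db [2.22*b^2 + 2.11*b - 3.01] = 4.44*b + 2.11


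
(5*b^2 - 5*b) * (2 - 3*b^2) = -15*b^4 + 15*b^3 + 10*b^2 - 10*b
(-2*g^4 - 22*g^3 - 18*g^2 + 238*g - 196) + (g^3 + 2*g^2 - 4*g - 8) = -2*g^4 - 21*g^3 - 16*g^2 + 234*g - 204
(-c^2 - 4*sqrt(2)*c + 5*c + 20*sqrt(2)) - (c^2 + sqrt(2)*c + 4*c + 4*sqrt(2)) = -2*c^2 - 5*sqrt(2)*c + c + 16*sqrt(2)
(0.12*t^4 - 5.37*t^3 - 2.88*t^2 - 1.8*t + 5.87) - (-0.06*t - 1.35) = 0.12*t^4 - 5.37*t^3 - 2.88*t^2 - 1.74*t + 7.22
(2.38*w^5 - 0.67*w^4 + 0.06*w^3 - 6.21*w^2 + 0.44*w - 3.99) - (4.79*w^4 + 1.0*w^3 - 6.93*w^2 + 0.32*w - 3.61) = 2.38*w^5 - 5.46*w^4 - 0.94*w^3 + 0.72*w^2 + 0.12*w - 0.38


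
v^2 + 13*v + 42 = (v + 6)*(v + 7)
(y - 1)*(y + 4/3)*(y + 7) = y^3 + 22*y^2/3 + y - 28/3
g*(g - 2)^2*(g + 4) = g^4 - 12*g^2 + 16*g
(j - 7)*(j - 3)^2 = j^3 - 13*j^2 + 51*j - 63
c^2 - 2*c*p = c*(c - 2*p)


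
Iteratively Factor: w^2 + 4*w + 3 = (w + 3)*(w + 1)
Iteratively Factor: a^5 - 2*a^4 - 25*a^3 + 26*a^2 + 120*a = (a - 3)*(a^4 + a^3 - 22*a^2 - 40*a) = (a - 5)*(a - 3)*(a^3 + 6*a^2 + 8*a) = a*(a - 5)*(a - 3)*(a^2 + 6*a + 8) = a*(a - 5)*(a - 3)*(a + 2)*(a + 4)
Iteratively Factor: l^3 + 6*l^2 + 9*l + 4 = (l + 1)*(l^2 + 5*l + 4) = (l + 1)*(l + 4)*(l + 1)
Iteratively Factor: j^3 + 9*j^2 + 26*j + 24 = (j + 4)*(j^2 + 5*j + 6) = (j + 3)*(j + 4)*(j + 2)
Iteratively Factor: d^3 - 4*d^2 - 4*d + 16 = (d - 2)*(d^2 - 2*d - 8) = (d - 2)*(d + 2)*(d - 4)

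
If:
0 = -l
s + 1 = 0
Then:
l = 0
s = -1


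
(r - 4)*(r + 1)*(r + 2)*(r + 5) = r^4 + 4*r^3 - 15*r^2 - 58*r - 40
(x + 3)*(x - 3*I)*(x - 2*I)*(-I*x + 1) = -I*x^4 - 4*x^3 - 3*I*x^3 - 12*x^2 + I*x^2 - 6*x + 3*I*x - 18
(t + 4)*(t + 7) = t^2 + 11*t + 28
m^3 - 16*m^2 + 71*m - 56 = (m - 8)*(m - 7)*(m - 1)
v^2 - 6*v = v*(v - 6)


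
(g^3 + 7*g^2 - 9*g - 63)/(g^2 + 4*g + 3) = (g^2 + 4*g - 21)/(g + 1)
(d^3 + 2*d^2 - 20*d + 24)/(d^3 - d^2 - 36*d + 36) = (d^2 - 4*d + 4)/(d^2 - 7*d + 6)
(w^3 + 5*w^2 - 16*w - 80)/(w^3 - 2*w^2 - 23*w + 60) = (w + 4)/(w - 3)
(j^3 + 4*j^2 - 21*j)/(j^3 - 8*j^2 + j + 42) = j*(j + 7)/(j^2 - 5*j - 14)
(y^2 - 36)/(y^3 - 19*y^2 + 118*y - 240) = (y + 6)/(y^2 - 13*y + 40)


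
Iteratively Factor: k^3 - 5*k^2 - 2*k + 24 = (k - 3)*(k^2 - 2*k - 8) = (k - 4)*(k - 3)*(k + 2)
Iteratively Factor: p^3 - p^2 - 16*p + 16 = (p + 4)*(p^2 - 5*p + 4) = (p - 4)*(p + 4)*(p - 1)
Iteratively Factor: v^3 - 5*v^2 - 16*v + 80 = (v - 5)*(v^2 - 16) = (v - 5)*(v - 4)*(v + 4)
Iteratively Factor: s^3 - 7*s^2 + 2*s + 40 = (s + 2)*(s^2 - 9*s + 20) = (s - 5)*(s + 2)*(s - 4)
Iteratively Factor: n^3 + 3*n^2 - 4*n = (n - 1)*(n^2 + 4*n) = (n - 1)*(n + 4)*(n)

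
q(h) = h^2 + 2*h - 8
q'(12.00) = 26.00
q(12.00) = 160.00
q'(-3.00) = -4.00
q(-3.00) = -5.00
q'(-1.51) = -1.02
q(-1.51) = -8.74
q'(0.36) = 2.72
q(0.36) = -7.15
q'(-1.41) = -0.82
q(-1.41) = -8.83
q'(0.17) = 2.34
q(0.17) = -7.63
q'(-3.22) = -4.44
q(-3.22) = -4.07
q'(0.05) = 2.10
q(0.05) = -7.90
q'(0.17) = 2.34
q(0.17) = -7.63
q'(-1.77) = -1.54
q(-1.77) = -8.41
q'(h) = 2*h + 2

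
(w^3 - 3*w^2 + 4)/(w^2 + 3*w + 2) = (w^2 - 4*w + 4)/(w + 2)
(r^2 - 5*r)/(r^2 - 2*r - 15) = r/(r + 3)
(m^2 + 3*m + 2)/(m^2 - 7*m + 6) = (m^2 + 3*m + 2)/(m^2 - 7*m + 6)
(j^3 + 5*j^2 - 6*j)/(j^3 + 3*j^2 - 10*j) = (j^2 + 5*j - 6)/(j^2 + 3*j - 10)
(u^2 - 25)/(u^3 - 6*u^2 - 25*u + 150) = 1/(u - 6)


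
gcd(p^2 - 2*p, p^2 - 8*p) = p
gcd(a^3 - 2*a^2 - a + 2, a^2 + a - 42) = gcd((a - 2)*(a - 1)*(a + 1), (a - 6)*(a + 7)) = 1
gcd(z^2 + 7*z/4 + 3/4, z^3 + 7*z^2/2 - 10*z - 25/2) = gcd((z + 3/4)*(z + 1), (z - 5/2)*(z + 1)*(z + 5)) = z + 1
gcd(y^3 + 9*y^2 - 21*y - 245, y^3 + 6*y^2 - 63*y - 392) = y^2 + 14*y + 49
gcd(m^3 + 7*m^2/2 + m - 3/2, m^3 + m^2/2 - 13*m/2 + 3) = m^2 + 5*m/2 - 3/2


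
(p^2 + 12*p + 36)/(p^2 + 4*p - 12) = (p + 6)/(p - 2)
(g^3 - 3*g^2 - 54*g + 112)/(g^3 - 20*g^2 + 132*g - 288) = (g^2 + 5*g - 14)/(g^2 - 12*g + 36)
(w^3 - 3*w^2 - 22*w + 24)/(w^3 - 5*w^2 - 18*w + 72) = (w - 1)/(w - 3)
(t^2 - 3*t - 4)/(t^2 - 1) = (t - 4)/(t - 1)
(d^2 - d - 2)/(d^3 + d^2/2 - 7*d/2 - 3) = 2/(2*d + 3)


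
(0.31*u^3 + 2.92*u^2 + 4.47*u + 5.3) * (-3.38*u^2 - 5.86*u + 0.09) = -1.0478*u^5 - 11.6862*u^4 - 32.1919*u^3 - 43.8454*u^2 - 30.6557*u + 0.477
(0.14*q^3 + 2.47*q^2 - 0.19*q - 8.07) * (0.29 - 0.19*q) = -0.0266*q^4 - 0.4287*q^3 + 0.7524*q^2 + 1.4782*q - 2.3403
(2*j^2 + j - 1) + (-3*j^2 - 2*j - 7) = -j^2 - j - 8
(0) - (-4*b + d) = 4*b - d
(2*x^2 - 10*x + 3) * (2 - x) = -2*x^3 + 14*x^2 - 23*x + 6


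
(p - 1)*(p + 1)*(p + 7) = p^3 + 7*p^2 - p - 7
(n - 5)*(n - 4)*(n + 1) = n^3 - 8*n^2 + 11*n + 20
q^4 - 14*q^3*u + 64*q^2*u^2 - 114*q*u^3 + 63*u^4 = (q - 7*u)*(q - 3*u)^2*(q - u)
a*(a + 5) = a^2 + 5*a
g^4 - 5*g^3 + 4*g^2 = g^2*(g - 4)*(g - 1)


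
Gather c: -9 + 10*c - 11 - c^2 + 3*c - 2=-c^2 + 13*c - 22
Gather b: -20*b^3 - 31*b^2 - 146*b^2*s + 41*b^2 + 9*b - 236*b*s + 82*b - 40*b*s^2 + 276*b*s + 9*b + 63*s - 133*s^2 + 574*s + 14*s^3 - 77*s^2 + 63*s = -20*b^3 + b^2*(10 - 146*s) + b*(-40*s^2 + 40*s + 100) + 14*s^3 - 210*s^2 + 700*s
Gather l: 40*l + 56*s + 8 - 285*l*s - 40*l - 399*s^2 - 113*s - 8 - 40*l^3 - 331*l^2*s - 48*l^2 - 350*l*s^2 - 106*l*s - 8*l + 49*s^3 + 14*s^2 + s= -40*l^3 + l^2*(-331*s - 48) + l*(-350*s^2 - 391*s - 8) + 49*s^3 - 385*s^2 - 56*s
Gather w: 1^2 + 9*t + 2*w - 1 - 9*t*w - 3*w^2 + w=9*t - 3*w^2 + w*(3 - 9*t)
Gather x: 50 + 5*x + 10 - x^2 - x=-x^2 + 4*x + 60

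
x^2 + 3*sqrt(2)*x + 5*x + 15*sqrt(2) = (x + 5)*(x + 3*sqrt(2))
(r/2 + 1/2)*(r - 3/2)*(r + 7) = r^3/2 + 13*r^2/4 - 5*r/2 - 21/4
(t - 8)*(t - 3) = t^2 - 11*t + 24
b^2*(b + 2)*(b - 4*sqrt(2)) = b^4 - 4*sqrt(2)*b^3 + 2*b^3 - 8*sqrt(2)*b^2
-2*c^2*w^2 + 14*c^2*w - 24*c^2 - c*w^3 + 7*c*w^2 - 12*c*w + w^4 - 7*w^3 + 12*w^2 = (-2*c + w)*(c + w)*(w - 4)*(w - 3)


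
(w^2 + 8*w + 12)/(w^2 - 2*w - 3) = (w^2 + 8*w + 12)/(w^2 - 2*w - 3)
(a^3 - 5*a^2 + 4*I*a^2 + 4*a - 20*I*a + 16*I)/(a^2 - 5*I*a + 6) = (a^3 + a^2*(-5 + 4*I) + a*(4 - 20*I) + 16*I)/(a^2 - 5*I*a + 6)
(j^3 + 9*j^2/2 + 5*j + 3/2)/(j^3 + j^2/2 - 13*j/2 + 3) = (2*j^2 + 3*j + 1)/(2*j^2 - 5*j + 2)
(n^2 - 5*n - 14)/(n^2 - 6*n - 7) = (n + 2)/(n + 1)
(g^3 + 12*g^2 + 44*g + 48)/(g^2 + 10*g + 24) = g + 2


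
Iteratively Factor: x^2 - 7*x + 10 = (x - 5)*(x - 2)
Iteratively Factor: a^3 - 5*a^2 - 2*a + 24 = (a - 4)*(a^2 - a - 6) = (a - 4)*(a - 3)*(a + 2)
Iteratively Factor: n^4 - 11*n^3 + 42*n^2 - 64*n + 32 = (n - 4)*(n^3 - 7*n^2 + 14*n - 8) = (n - 4)*(n - 2)*(n^2 - 5*n + 4) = (n - 4)^2*(n - 2)*(n - 1)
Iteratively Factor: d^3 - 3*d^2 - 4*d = (d)*(d^2 - 3*d - 4) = d*(d + 1)*(d - 4)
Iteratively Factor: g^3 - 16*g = (g + 4)*(g^2 - 4*g) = (g - 4)*(g + 4)*(g)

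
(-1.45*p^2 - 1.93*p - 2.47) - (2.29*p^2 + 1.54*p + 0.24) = -3.74*p^2 - 3.47*p - 2.71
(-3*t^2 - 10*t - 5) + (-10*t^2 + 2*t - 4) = -13*t^2 - 8*t - 9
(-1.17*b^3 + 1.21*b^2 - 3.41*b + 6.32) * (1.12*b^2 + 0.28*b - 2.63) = -1.3104*b^5 + 1.0276*b^4 - 0.403300000000001*b^3 + 2.9413*b^2 + 10.7379*b - 16.6216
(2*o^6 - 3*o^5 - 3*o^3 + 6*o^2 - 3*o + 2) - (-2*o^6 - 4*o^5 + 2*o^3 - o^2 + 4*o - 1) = 4*o^6 + o^5 - 5*o^3 + 7*o^2 - 7*o + 3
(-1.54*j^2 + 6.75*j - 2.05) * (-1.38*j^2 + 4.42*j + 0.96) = 2.1252*j^4 - 16.1218*j^3 + 31.1856*j^2 - 2.581*j - 1.968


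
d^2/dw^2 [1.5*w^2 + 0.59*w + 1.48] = 3.00000000000000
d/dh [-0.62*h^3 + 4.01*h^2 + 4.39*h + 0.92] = -1.86*h^2 + 8.02*h + 4.39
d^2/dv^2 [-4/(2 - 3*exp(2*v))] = (144*exp(2*v) + 96)*exp(2*v)/(3*exp(2*v) - 2)^3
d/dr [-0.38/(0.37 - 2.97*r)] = -1.1286/(2.97*r - 0.37)^2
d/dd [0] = 0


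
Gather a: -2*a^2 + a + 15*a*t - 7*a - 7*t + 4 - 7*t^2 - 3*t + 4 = -2*a^2 + a*(15*t - 6) - 7*t^2 - 10*t + 8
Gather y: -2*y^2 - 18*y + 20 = -2*y^2 - 18*y + 20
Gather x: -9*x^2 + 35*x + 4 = -9*x^2 + 35*x + 4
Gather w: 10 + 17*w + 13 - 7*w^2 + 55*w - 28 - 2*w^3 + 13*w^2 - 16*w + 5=-2*w^3 + 6*w^2 + 56*w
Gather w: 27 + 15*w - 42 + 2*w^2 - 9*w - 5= 2*w^2 + 6*w - 20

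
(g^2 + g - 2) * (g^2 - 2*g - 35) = g^4 - g^3 - 39*g^2 - 31*g + 70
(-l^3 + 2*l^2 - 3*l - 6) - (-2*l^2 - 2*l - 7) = -l^3 + 4*l^2 - l + 1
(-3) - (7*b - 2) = -7*b - 1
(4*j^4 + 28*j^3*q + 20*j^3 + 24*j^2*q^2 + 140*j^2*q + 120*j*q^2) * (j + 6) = 4*j^5 + 28*j^4*q + 44*j^4 + 24*j^3*q^2 + 308*j^3*q + 120*j^3 + 264*j^2*q^2 + 840*j^2*q + 720*j*q^2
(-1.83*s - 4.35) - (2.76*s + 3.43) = -4.59*s - 7.78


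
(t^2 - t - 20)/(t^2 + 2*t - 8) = (t - 5)/(t - 2)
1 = 1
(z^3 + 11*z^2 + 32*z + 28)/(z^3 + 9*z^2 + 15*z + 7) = (z^2 + 4*z + 4)/(z^2 + 2*z + 1)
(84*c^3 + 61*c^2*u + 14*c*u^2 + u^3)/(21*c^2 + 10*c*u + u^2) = 4*c + u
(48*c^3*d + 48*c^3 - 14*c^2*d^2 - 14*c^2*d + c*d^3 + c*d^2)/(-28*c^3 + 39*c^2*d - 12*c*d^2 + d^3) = c*(-48*c^2*d - 48*c^2 + 14*c*d^2 + 14*c*d - d^3 - d^2)/(28*c^3 - 39*c^2*d + 12*c*d^2 - d^3)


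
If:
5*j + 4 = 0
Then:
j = -4/5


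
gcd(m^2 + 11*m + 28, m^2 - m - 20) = m + 4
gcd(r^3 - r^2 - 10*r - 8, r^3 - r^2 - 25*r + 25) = 1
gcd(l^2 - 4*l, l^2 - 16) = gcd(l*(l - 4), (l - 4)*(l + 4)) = l - 4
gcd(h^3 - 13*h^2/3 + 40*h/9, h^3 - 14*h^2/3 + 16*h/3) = h^2 - 8*h/3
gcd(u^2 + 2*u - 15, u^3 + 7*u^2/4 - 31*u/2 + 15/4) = u^2 + 2*u - 15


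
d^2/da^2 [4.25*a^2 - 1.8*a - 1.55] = 8.50000000000000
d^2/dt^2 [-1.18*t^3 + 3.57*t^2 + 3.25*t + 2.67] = 7.14 - 7.08*t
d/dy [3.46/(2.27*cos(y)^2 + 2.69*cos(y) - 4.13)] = (15.7084*cos(y) + 9.3074)*sin(y)/(2.27*cos(y)^2 + 2.69*cos(y) - 4.13)^2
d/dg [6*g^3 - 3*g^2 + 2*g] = 18*g^2 - 6*g + 2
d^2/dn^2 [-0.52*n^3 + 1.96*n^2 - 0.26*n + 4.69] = 3.92 - 3.12*n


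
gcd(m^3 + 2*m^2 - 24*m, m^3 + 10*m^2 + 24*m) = m^2 + 6*m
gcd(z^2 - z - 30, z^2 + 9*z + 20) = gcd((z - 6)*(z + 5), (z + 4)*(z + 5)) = z + 5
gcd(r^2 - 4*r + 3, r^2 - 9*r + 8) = r - 1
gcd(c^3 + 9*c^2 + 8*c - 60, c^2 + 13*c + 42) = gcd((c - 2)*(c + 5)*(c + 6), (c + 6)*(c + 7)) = c + 6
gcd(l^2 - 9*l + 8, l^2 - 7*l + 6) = l - 1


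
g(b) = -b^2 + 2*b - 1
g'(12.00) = -22.00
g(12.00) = -121.00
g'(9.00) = -16.00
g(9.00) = -64.00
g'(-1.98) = 5.96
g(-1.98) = -8.88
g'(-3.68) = 9.36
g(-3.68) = -21.90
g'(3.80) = -5.60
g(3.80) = -7.84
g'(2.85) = -3.70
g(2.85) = -3.42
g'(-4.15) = 10.30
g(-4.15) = -26.52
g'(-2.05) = 6.10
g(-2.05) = -9.30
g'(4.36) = -6.72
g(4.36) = -11.29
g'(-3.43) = 8.86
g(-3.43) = -19.62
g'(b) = 2 - 2*b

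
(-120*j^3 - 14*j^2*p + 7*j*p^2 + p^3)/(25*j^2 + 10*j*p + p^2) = (-24*j^2 + 2*j*p + p^2)/(5*j + p)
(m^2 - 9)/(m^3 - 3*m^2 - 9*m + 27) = 1/(m - 3)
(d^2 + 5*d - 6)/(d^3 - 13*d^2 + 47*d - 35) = (d + 6)/(d^2 - 12*d + 35)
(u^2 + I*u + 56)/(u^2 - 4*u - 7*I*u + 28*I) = (u + 8*I)/(u - 4)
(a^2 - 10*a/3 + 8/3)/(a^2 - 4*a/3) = (a - 2)/a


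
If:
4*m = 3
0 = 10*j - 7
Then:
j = 7/10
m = 3/4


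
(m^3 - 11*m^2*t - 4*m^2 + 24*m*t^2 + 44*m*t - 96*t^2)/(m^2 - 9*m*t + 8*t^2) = (-m^2 + 3*m*t + 4*m - 12*t)/(-m + t)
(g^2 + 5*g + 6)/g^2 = 1 + 5/g + 6/g^2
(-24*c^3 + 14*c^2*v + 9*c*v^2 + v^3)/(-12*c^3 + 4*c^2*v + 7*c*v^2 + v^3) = (4*c + v)/(2*c + v)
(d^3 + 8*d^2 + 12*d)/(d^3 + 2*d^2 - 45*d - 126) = d*(d + 2)/(d^2 - 4*d - 21)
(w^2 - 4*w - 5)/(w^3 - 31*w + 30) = (w + 1)/(w^2 + 5*w - 6)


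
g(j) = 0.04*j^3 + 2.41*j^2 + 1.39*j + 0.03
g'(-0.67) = -1.79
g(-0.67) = 0.17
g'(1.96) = 11.30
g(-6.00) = 69.81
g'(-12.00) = -39.17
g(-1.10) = 1.36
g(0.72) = 2.30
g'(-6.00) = -23.21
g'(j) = 0.12*j^2 + 4.82*j + 1.39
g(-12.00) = 261.27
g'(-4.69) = -18.58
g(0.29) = 0.64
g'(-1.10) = -3.77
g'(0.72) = 4.92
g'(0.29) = 2.80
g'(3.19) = 17.99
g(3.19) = 30.29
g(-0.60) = 0.05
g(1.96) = 12.31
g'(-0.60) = -1.46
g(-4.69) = 42.40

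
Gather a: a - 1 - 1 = a - 2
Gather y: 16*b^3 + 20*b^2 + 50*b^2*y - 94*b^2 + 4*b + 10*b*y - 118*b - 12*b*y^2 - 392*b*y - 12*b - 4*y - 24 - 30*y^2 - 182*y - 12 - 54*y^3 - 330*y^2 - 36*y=16*b^3 - 74*b^2 - 126*b - 54*y^3 + y^2*(-12*b - 360) + y*(50*b^2 - 382*b - 222) - 36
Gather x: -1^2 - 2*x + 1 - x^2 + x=-x^2 - x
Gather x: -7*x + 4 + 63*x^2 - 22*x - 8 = 63*x^2 - 29*x - 4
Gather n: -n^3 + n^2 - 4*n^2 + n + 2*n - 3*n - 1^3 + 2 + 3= -n^3 - 3*n^2 + 4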